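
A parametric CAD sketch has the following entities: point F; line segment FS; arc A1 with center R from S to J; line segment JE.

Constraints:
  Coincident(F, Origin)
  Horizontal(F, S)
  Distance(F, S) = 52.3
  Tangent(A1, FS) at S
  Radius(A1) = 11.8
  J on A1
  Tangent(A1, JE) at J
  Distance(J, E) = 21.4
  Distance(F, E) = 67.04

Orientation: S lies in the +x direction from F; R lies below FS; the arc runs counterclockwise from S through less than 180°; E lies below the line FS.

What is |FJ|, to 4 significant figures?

47.24

F is at the origin; FS is horizontal with |FS| = 52.3 and S on the +x side, so S = (52.30, 0.000). The tangent condition forces RS to be normal to FS, so R = S + (0, -11.8) = (52.30, -11.80). Since RJ ⟂ JE (tangency), |RE| = √(11.8² + 21.4²) = 24.44 regardless of where J sits on A1. So E lies on both circle(F, 67.04) and circle(R, 24.44); the below-FS intersection is E = (56.65, -35.85). J is the foot of the tangent from E: J = (43.15, -19.25).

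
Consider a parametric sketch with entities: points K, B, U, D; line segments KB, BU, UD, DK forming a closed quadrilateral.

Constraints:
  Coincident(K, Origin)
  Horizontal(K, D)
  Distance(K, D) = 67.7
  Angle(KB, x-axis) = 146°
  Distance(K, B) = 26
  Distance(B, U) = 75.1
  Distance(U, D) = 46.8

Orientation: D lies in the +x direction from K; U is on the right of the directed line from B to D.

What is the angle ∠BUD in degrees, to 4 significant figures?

92.83°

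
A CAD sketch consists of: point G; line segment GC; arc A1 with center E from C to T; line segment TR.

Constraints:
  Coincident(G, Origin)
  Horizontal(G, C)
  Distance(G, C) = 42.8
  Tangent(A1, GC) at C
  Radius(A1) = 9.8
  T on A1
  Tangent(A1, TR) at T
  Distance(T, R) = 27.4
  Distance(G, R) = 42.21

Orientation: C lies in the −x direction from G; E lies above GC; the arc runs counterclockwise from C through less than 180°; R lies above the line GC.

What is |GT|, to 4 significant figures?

34.13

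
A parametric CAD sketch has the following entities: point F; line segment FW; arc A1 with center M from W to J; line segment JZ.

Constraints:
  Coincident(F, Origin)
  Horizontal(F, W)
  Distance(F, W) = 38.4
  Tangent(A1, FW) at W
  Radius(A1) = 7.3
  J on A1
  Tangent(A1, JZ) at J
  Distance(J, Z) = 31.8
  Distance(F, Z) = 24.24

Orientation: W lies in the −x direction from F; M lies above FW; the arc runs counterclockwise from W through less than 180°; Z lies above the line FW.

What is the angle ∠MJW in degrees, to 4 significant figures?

69.82°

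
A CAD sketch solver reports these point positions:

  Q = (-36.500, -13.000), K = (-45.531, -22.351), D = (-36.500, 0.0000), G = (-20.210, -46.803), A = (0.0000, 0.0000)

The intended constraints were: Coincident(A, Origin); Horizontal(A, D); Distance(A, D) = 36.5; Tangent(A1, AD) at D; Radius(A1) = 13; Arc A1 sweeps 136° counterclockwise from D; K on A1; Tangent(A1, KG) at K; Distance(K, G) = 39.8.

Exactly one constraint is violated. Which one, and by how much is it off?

Distance(K, G) = 39.8 — off by 4.60.

A = (0.00, 0.00) ✓; A.y = 0.00, D.y = 0.00 ✓; |AD| = 36.50 ✓; ∠(QD, DA) = 90.00° ✓; |QD| = 13.00 ✓; bearing(Q→K) − bearing(Q→D) = 136.0° ✓; |QK| = 13.00 ✓; ∠(QK, KG) = 90.00° ✓; |KG| = 35.20 ✗.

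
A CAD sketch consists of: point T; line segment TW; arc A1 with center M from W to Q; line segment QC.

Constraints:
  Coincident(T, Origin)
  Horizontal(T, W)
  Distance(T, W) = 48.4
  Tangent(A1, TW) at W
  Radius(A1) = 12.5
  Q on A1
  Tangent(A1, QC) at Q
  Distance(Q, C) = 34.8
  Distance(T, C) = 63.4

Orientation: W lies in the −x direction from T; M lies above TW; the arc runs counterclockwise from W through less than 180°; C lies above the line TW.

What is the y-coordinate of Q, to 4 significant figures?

14.17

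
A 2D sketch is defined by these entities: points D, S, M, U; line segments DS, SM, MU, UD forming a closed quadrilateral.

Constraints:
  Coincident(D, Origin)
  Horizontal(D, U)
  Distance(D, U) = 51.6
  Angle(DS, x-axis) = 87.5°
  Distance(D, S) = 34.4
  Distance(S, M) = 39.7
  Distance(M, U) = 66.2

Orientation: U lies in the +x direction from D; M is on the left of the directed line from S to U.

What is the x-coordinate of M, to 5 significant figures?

29.581

Checks: |SM| = 39.70 ✓; |MU| = 66.20 ✓.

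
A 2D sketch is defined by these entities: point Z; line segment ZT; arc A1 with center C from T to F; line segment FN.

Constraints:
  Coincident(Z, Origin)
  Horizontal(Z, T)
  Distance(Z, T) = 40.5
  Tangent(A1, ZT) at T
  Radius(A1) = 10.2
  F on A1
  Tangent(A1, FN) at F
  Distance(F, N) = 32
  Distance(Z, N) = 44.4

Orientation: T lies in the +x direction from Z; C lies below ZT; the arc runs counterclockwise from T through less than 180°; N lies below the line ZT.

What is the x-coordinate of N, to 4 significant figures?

22.27

Z is at the origin; Z and T share the same y with |ZT| = 40.5 and T on the +x side, so T = (40.50, 0.000). Since A1 is tangent to ZT there, CT ⟂ ZT, so C = T + (0, -10.2) = (40.50, -10.20). Since CF ⟂ FN (tangency), |CN| = √(10.2² + 32.0²) = 33.59 regardless of where F sits on A1. So N lies on both circle(Z, 44.4) and circle(C, 33.59); the below-ZT intersection is N = (22.27, -38.41). F is the foot of the tangent from N: F = (30.66, -7.528).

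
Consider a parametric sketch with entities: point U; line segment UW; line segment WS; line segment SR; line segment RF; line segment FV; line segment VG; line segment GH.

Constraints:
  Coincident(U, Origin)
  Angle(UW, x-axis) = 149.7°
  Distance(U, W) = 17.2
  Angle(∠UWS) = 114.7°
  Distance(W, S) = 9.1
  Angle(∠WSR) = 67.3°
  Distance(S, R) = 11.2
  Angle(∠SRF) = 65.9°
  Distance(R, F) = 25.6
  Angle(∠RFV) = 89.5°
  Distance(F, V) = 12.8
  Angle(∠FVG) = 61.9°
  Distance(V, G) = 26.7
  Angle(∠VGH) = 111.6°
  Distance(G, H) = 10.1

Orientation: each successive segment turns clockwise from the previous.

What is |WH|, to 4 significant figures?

15.54

U is at the origin; UW runs at 149.7° with length 17.2, so W = (-14.85, 8.678). ∠UWS = 114.7° gives WS at 84.40° from the x-axis; with |WS| = 9.1, S = (-13.96, 17.73). ∠WSR = 67.3° gives SR at -28.30° from the x-axis; with |SR| = 11.2, R = (-4.101, 12.42). ∠SRF = 65.9° gives RF at -142.4° from the x-axis; with |RF| = 25.6, F = (-24.38, -3.195). ∠RFV = 89.5° gives FV at 127.1° from the x-axis; with |FV| = 12.8, V = (-32.10, 7.014). ∠FVG = 61.9° gives VG at 9.000° from the x-axis; with |VG| = 26.7, G = (-5.733, 11.19). ∠VGH = 111.6° gives GH at -59.40° from the x-axis; with |GH| = 10.1, H = (-0.5921, 2.497). Then |WH| = |H − W| = 15.54.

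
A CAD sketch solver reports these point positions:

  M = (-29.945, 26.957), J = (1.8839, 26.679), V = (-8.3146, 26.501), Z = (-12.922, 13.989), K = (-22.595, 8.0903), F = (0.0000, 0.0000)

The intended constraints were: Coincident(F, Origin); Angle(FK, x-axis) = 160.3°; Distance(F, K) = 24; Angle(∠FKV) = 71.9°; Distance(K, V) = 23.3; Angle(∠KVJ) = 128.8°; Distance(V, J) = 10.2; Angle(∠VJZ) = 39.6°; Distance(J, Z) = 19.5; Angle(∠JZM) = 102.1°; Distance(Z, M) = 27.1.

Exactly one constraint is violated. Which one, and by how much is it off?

Distance(Z, M) = 27.1 — off by 5.70.

F = (0.00, 0.00) ✓; FK at 160.3° ✓; |FK| = 24.00 ✓; ∠FKV = 71.90° ✓; |KV| = 23.30 ✓; ∠KVJ = 128.8° ✓; |VJ| = 10.20 ✓; ∠VJZ = 39.60° ✓; |JZ| = 19.50 ✓; ∠JZM = 102.1° ✓; |ZM| = 21.40 ✗.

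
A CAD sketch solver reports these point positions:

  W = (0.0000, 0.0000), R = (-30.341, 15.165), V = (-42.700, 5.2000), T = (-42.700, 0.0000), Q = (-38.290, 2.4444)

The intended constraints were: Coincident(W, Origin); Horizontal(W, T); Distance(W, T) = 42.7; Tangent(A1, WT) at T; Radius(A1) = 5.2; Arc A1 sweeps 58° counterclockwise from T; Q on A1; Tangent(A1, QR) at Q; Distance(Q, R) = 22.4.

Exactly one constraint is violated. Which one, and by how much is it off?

Distance(Q, R) = 22.4 — off by 7.40.

W = (0.00, 0.00) ✓; W.y = 0.00, T.y = 0.00 ✓; |WT| = 42.70 ✓; ∠(VT, TW) = 90.00° ✓; |VT| = 5.200 ✓; bearing(V→Q) − bearing(V→T) = 58.00° ✓; |VQ| = 5.200 ✓; ∠(VQ, QR) = 90.00° ✓; |QR| = 15.00 ✗.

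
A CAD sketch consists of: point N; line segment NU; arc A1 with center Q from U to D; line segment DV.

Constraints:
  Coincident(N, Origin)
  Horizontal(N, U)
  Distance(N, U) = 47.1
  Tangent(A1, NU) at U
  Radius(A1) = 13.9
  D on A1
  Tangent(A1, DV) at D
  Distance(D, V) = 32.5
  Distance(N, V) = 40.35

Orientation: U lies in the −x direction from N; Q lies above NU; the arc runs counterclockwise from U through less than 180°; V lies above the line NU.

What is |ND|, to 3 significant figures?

35.7

N is at the origin; N and U share the same y with |NU| = 47.1 and U on the −x side, so U = (-47.1, 0.00). The tangent condition forces QU to be normal to NU, so Q = U + (0, 13.9) = (-47.1, 13.9). Since QD ⟂ DV (tangency), |QV| = √(13.9² + 32.5²) = 35.3 regardless of where D sits on A1. So V lies on both circle(N, 40.35) and circle(Q, 35.3); the above-NU intersection is V = (-19.1, 35.5). D is the foot of the tangent from V: D = (-35.0, 7.13).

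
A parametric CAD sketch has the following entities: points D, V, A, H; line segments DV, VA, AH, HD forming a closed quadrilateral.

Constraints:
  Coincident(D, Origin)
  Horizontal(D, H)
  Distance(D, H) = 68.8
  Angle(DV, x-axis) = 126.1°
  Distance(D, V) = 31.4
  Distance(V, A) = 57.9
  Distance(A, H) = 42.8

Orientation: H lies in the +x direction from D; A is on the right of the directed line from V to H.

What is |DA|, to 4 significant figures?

29.05

D is at the origin; DH is horizontal with |DH| = 68.8 and H in +x, so H = (68.8, 0). DV runs at 126.1° with |DV| = 31.4, so V = (-18.50, 25.37). A is determined by |VA| = 57.9 and |AH| = 42.8 together: it lies at the intersection of circle(V, 57.9) and circle(H, 42.8). With |VH| = 90.91, the foot of the radical line on VH is 53.82 from V and the perpendicular offset is √(57.9² − 53.82²) = 21.35. Taking the right-of-VH solution: A = (27.22, -10.15).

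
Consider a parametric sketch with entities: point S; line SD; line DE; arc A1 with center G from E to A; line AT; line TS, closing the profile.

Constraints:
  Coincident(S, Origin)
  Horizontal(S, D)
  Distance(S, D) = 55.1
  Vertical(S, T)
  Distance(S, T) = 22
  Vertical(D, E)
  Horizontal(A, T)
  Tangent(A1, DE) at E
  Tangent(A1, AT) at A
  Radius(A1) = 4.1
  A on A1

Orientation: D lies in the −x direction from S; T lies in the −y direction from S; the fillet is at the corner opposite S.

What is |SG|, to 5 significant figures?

54.050

S is at the origin; SD is horizontal with |SD| = 55.1 and D on the −x side, so D = (-55.100, 0.0000). ST is vertical with |ST| = 22.0 and T on the −y side, so T = (0.0000, -22.000). The virtual corner opposite S is at (-55.100, -22.000). The tangent condition forces GE to be normal to DE and since A1 is tangent to AT there, GA ⟂ AT, with radius 4.1, so the center G sits 4.1 in from both sides at G = (-51.000, -17.900). Then |SG| = |G − S| = 54.050.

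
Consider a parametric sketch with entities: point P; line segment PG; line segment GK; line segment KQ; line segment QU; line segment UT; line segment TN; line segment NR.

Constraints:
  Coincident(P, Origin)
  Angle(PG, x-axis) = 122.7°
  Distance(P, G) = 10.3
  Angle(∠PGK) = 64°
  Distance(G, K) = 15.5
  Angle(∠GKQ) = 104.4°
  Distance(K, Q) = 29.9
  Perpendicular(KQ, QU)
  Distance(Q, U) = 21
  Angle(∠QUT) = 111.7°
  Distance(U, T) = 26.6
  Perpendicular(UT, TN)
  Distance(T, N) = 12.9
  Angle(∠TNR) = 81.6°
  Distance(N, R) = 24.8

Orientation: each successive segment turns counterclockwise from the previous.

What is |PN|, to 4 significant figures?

8.293

∠QUT = 111.7° gives UT at 112.6° from the x-axis; with |UT| = 26.6, T = (12.07, 13.25). UT is perpendicular to TN, so TN runs at -157.4°; with |TN| = 12.9, N = (0.1635, 8.291). Then |PN| = |N − P| = 8.293.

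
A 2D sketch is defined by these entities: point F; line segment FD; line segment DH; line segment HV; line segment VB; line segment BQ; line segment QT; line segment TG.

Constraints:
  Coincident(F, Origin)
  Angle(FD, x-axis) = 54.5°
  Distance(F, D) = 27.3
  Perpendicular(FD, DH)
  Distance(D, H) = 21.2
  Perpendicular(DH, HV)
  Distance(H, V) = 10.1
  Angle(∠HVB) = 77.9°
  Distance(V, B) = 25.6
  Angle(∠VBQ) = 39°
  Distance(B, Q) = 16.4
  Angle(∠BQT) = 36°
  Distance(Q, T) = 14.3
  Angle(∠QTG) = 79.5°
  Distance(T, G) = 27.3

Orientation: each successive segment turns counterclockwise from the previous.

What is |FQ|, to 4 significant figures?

31.87

F is at the origin; FD runs at 54.5° with length 27.3, so D = (15.85, 22.23). FD is perpendicular to DH, so DH runs at 144.5°; with |DH| = 21.2, H = (-1.406, 34.54). DH is perpendicular to HV, so HV runs at -125.5°; with |HV| = 10.1, V = (-7.271, 26.31). ∠HVB = 77.9° gives VB at -23.40° from the x-axis; with |VB| = 25.6, B = (16.22, 16.15). ∠VBQ = 39.0° gives BQ at 117.6° from the x-axis; with |BQ| = 16.4, Q = (8.625, 30.68). Then |FQ| = |Q − F| = 31.87.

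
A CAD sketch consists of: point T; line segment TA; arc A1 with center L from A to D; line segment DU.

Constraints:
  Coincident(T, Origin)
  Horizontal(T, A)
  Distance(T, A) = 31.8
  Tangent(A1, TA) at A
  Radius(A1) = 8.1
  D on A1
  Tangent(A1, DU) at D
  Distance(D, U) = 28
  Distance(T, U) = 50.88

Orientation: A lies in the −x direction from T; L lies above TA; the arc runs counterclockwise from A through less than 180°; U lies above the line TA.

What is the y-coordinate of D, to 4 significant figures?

11.15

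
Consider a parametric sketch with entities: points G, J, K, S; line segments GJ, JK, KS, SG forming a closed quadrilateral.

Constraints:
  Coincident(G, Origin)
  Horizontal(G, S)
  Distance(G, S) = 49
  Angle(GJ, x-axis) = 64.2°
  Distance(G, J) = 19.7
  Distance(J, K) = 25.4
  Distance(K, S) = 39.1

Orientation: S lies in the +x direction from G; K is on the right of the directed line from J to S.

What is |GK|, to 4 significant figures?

13.06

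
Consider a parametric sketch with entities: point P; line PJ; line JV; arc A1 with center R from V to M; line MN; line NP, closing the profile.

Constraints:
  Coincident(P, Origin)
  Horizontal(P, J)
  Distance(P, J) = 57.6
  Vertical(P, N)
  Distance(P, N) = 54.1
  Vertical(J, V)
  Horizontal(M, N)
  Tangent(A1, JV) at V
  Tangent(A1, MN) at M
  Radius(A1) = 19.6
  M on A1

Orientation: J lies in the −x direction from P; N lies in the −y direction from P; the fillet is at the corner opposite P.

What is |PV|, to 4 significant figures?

67.14

P is at the origin; PJ is horizontal with |PJ| = 57.6 and J on the −x side, so J = (-57.60, 0.000). P and N share the same x with |PN| = 54.1 and N on the −y side, so N = (0.000, -54.10). The virtual corner opposite P is at (-57.60, -54.10). Tangency of A1 to JV means the radius RV is perpendicular to JV and since A1 is tangent to MN there, RM ⟂ MN, with radius 19.6, so the center R sits 19.6 in from both sides at R = (-38.00, -34.50). That places the tangent points at V = (-57.60, -34.50) on JV and M = (-38.00, -54.10) on MN. Then |PV| = |V − P| = 67.14.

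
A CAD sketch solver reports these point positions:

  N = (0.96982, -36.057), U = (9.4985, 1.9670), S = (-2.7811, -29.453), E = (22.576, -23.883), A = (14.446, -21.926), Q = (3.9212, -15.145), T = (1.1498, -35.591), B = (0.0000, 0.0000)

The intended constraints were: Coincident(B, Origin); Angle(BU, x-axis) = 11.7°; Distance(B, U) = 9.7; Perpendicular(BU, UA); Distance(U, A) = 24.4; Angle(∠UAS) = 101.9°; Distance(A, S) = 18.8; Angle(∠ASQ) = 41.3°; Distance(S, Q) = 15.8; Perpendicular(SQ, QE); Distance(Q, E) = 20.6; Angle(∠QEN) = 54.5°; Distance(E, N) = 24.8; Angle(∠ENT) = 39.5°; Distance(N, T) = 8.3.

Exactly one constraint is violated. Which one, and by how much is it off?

Distance(N, T) = 8.3 — off by 7.80.

B = (0.00, 0.00) ✓; BU at 11.70° ✓; |BU| = 9.700 ✓; ∠(BU, UA) = 90.00° ✓; |UA| = 24.40 ✓; ∠UAS = 101.9° ✓; |AS| = 18.80 ✓; ∠ASQ = 41.30° ✓; |SQ| = 15.80 ✓; ∠(SQ, QE) = 90.00° ✓; |QE| = 20.60 ✓; ∠QEN = 54.50° ✓; |EN| = 24.80 ✓; ∠ENT = 39.48° ✓; |NT| = 0.4995 ✗.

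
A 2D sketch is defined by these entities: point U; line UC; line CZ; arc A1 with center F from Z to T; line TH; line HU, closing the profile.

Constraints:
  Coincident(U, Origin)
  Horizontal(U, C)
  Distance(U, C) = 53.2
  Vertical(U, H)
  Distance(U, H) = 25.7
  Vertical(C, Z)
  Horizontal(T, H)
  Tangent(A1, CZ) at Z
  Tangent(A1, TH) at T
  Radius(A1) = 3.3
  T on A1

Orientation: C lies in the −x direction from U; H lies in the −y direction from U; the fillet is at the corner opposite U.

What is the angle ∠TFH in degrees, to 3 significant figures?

86.2°

U is at the origin; U and C share the same y with |UC| = 53.2 and C on the −x side, so C = (-53.2, 0.00). U and H share the same x with |UH| = 25.7 and H on the −y side, so H = (0.00, -25.7). The virtual corner opposite U is at (-53.2, -25.7). A1 meets CZ tangentially, so FZ is at right angles to CZ and the tangent condition forces FT to be normal to TH, with radius 3.3, so the center F sits 3.3 in from both sides at F = (-49.9, -22.4). That places the tangent points at Z = (-53.2, -22.4) on CZ and T = (-49.9, -25.7) on TH. Then cos ∠TFH = FT·FH / (|FT||FH|), giving 86.2°.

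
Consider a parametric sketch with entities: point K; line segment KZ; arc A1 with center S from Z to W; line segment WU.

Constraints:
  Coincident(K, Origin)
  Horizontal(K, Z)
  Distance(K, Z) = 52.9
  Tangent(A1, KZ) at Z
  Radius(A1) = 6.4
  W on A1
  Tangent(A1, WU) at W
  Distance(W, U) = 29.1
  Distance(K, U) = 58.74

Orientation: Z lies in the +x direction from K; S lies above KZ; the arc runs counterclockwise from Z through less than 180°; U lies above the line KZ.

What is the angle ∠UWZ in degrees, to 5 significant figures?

122.85°

Checks: |SW| = 6.400 ✓; ∠(SW, WU) = 90.00° ✓; |WU| = 29.10 ✓; |KU| = 58.74 ✓.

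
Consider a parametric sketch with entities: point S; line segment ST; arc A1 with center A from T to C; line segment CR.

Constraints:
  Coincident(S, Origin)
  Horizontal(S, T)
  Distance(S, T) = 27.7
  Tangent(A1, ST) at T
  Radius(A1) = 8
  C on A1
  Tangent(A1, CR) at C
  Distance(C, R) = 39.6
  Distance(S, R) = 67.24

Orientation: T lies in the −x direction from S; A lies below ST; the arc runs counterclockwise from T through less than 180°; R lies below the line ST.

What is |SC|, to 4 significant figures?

34.47

Checks: S = (0.00, 0.00) ✓; |AT| = 8.000 ✓; |AC| = 8.000 ✓; ∠(AC, CR) = 90.00° ✓; |CR| = 39.60 ✓; |SR| = 67.24 ✓.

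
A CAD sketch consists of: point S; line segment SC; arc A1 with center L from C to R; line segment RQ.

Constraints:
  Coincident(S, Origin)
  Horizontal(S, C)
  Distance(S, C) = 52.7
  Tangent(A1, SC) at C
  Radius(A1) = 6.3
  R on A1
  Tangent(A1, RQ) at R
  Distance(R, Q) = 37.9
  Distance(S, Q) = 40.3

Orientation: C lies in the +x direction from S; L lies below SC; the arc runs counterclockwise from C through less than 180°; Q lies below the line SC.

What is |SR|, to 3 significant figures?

47.8

S is at the origin; S and C share the same y with |SC| = 52.7 and C on the +x side, so C = (52.7, 0.00). Tangency of A1 to SC means the radius LC is perpendicular to SC, so L = C + (0, -6.3) = (52.7, -6.30). Since LR ⟂ RQ (tangency), |LQ| = √(6.3² + 37.9²) = 38.4 regardless of where R sits on A1. So Q lies on both circle(S, 40.3) and circle(L, 38.4); the below-SC intersection is Q = (24.3, -32.2). R is the foot of the tangent from Q: R = (47.8, -2.40).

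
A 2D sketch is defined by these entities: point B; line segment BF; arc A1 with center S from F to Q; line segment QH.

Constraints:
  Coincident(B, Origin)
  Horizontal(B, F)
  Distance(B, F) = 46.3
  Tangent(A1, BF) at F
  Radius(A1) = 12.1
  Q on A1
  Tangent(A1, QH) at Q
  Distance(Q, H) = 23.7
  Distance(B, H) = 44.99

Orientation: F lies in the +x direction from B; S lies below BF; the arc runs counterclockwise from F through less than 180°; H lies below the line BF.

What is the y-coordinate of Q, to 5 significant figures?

-9.9809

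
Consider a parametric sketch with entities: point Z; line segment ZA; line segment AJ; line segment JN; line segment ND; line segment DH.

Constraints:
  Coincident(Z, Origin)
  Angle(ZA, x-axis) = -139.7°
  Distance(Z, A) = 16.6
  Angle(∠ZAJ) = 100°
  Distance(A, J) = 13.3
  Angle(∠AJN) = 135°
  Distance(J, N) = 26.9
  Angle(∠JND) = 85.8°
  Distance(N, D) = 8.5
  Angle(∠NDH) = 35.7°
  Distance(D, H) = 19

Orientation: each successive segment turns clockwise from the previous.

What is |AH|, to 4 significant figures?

30.93

Z is at the origin; ZA runs at -139.7° with length 16.6, so A = (-12.66, -10.74). ∠ZAJ = 100.0° gives AJ at 140.3° from the x-axis; with |AJ| = 13.3, J = (-22.89, -2.241). ∠AJN = 135.0° gives JN at 95.30° from the x-axis; with |JN| = 26.9, N = (-25.38, 24.54). ∠JND = 85.8° gives ND at 1.100° from the x-axis; with |ND| = 8.5, D = (-16.88, 24.71). ∠NDH = 35.7° gives DH at -143.2° from the x-axis; with |DH| = 19.0, H = (-32.09, 13.33). Then |AH| = |H − A| = 30.93.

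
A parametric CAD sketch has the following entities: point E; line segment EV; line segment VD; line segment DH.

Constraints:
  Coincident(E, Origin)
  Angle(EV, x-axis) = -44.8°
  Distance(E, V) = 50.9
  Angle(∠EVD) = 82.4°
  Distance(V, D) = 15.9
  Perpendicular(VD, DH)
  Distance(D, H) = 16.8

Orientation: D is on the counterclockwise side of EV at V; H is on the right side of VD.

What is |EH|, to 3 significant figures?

67.9

∠EVD = 82.4°, so VD runs at -44.8° + (180° − 82.4°) = 52.8° from the x-axis; with |VD| = 15.9, D = V + 15.9·(cos 52.8°, sin 52.8°) = (45.7, -23.2). VD is perpendicular to DH; with |DH| = 16.8 on the right of VD, H = D + 16.8·(0.797, -0.605) = (59.1, -33.4). Then |EH| = |H − E| = 67.9.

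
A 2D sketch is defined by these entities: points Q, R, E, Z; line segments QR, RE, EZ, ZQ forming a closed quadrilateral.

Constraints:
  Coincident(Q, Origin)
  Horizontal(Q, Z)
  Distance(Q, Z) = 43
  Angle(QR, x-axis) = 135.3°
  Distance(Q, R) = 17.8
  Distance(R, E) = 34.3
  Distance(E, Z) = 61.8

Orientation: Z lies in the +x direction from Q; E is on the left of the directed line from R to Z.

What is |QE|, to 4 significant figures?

44.40

Q is at the origin; QZ is horizontal with |QZ| = 43.0 and Z in +x, so Z = (43.0, 0). QR runs at 135.3° with |QR| = 17.8, so R = (-12.65, 12.52). E is determined by |RE| = 34.3 and |EZ| = 61.8 together: it lies at the intersection of circle(R, 34.3) and circle(Z, 61.8). With |RZ| = 57.04, the foot of the radical line on RZ is 5.357 from R and the perpendicular offset is √(34.3² − 5.357²) = 33.88. Taking the left-of-RZ solution: E = (0.01043, 44.40).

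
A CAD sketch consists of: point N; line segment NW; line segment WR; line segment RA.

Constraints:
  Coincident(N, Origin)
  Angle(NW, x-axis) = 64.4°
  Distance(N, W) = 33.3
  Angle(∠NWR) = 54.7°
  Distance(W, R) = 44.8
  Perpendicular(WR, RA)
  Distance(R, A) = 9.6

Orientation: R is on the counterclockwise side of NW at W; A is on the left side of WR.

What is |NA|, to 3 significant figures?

31.0

∠NWR = 54.7°, so WR runs at 64.4° + (180° − 54.7°) = 190° from the x-axis; with |WR| = 44.8, R = W + 44.8·(cos 190°, sin 190°) = (-29.8, 22.5). WR is perpendicular to RA; with |RA| = 9.6 on the left of WR, A = R + 9.6·(0.168, -0.986) = (-28.2, 13.0). Then |NA| = |A − N| = 31.0.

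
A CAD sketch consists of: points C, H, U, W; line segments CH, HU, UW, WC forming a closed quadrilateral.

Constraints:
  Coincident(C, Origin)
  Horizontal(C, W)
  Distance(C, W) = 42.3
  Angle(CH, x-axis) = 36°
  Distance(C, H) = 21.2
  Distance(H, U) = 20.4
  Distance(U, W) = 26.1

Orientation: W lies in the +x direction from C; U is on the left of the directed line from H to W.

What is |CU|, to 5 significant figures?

41.600

Checks: |HU| = 20.40 ✓; |UW| = 26.10 ✓.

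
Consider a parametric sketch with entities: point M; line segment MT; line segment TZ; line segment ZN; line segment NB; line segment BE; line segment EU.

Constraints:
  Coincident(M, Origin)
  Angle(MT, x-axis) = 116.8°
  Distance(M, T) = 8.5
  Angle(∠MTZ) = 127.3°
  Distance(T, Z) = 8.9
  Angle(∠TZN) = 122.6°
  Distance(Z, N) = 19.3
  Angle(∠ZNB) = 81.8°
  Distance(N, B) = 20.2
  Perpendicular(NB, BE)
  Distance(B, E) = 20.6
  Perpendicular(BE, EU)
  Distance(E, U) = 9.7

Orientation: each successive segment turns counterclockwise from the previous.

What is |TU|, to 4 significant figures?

2.208

M is at the origin; MT runs at 116.8° with length 8.5, so T = (-3.832, 7.587). ∠MTZ = 127.3° gives TZ at 169.5° from the x-axis; with |TZ| = 8.9, Z = (-12.58, 9.209). ∠TZN = 122.6° gives ZN at -133.1° from the x-axis; with |ZN| = 19.3, N = (-25.77, -4.883). ∠ZNB = 81.8° gives NB at -34.90° from the x-axis; with |NB| = 20.2, B = (-9.204, -16.44). The perpendicularity gives BE at right angles to NB, so BE runs at 55.10°; with |BE| = 20.6, E = (2.583, 0.4545). BE ⟂ EU, so EU runs at 145.1°; with |EU| = 9.7, U = (-5.373, 6.004). Then |TU| = |U − T| = 2.208.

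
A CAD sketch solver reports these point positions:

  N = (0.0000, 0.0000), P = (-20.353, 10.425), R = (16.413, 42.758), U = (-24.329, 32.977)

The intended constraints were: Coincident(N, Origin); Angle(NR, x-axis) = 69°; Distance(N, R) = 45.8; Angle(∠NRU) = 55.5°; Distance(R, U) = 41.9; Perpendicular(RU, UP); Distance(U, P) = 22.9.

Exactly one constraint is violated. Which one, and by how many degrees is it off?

Perpendicular(RU, UP) — off by 3.50°.

N = (0.00, 0.00) ✓; NR at 69.00° ✓; |NR| = 45.80 ✓; ∠NRU = 55.50° ✓; |RU| = 41.90 ✓; ∠(RU, UP) = 86.50° ✗; |UP| = 22.90 ✓.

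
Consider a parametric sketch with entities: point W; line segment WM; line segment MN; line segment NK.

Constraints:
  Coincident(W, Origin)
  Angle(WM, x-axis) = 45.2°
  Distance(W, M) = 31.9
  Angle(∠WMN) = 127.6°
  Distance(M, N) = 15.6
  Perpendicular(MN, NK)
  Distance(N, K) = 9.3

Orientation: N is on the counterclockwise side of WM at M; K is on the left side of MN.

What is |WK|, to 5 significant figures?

38.531

∠WMN = 127.6°, so MN runs at 45.2° + (180° − 127.6°) = 97.600° from the x-axis; with |MN| = 15.6, N = M + 15.6·(cos 97.600°, sin 97.600°) = (20.415, 38.098). MN is perpendicular to NK; with |NK| = 9.3 on the left of MN, K = N + 9.3·(-0.99122, -0.13226) = (11.196, 36.868). Then |WK| = |K − W| = 38.531.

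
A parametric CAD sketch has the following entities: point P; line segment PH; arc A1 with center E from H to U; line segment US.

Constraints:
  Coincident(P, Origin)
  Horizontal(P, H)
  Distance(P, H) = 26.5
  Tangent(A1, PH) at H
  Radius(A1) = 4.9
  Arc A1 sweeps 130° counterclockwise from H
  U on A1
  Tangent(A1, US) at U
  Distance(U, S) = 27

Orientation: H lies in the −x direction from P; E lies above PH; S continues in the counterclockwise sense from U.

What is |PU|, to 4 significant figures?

24.13

P is at the origin; PH is horizontal with |PH| = 26.5 and H on the −x side, so H = (-26.50, 0.000). A1 meets PH tangentially, so EH is at right angles to PH, so E = H + (0, 4.9) = (-26.50, 4.900). On A1, H sits at bearing -90° from E; a 130° counterclockwise sweep puts U at bearing 40°, so U = E + 4.9·(cos 40°, sin 40°) = (-22.75, 8.050). Then |PU| = |U − P| = 24.13.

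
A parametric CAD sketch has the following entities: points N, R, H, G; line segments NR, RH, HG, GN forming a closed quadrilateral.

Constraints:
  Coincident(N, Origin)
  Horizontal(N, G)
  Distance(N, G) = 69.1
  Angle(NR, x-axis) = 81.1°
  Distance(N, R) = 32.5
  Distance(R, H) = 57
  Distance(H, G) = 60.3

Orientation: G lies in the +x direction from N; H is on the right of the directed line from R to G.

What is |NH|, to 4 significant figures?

27.89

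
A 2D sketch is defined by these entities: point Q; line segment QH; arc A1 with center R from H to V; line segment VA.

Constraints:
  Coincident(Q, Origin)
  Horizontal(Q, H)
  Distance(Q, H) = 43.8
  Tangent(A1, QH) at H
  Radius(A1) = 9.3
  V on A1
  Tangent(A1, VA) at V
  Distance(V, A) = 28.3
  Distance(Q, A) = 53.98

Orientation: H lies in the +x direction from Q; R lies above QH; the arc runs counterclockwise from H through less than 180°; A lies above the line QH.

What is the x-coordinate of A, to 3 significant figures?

37.8

Q is at the origin; Q and H share the same y with |QH| = 43.8 and H on the +x side, so H = (43.8, 0.00). The tangent condition forces RH to be normal to QH, so R = H + (0, 9.3) = (43.8, 9.30). Since RV ⟂ VA (tangency), |RA| = √(9.3² + 28.3²) = 29.8 regardless of where V sits on A1. So A lies on both circle(Q, 53.98) and circle(R, 29.8); the above-QH intersection is A = (37.8, 38.5). V is the foot of the tangent from A: V = (51.9, 13.9).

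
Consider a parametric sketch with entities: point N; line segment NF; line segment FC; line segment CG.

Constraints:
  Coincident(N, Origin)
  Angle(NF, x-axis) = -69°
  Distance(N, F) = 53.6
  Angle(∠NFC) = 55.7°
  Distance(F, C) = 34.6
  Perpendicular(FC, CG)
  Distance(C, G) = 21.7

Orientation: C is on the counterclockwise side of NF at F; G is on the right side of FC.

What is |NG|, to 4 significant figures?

66.13

∠NFC = 55.7°, so FC runs at -69.0° + (180° − 55.7°) = 55.30° from the x-axis; with |FC| = 34.6, C = F + 34.6·(cos 55.30°, sin 55.30°) = (38.91, -21.59). The perpendicularity gives CG at right angles to FC; with |CG| = 21.7 on the right of FC, G = C + 21.7·(0.8221, -0.5693) = (56.75, -33.95). Then |NG| = |G − N| = 66.13.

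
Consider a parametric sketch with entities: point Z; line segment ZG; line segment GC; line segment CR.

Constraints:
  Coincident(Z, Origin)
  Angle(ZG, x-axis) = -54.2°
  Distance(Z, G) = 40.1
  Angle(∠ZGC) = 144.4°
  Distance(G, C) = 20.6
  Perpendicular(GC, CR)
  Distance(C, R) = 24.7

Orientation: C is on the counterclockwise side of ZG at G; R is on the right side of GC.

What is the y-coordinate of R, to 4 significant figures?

-62.50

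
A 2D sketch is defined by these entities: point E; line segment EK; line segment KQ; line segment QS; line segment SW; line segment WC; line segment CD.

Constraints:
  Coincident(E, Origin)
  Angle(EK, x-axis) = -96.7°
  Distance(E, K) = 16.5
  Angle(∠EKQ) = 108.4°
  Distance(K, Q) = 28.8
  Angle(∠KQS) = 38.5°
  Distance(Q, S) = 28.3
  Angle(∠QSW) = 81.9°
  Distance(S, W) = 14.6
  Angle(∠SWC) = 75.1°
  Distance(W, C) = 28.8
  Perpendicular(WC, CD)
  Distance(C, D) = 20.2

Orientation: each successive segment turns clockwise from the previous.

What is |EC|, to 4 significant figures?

37.07

E is at the origin; EK runs at -96.7° with length 16.5, so K = (-1.925, -16.39). ∠EKQ = 108.4° gives KQ at -168.3° from the x-axis; with |KQ| = 28.8, Q = (-30.13, -22.23). ∠KQS = 38.5° gives QS at 50.20° from the x-axis; with |QS| = 28.3, S = (-12.01, -0.4852). ∠QSW = 81.9° gives SW at -47.90° from the x-axis; with |SW| = 14.6, W = (-2.223, -11.32). ∠SWC = 75.1° gives WC at -152.8° from the x-axis; with |WC| = 28.8, C = (-27.84, -24.48). Then |EC| = |C − E| = 37.07.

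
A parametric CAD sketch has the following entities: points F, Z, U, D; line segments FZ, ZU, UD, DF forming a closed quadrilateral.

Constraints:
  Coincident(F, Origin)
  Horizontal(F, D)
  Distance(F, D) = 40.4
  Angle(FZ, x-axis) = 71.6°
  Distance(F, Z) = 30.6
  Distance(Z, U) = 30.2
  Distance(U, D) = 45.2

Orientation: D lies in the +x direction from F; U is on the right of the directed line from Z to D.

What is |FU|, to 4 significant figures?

5.344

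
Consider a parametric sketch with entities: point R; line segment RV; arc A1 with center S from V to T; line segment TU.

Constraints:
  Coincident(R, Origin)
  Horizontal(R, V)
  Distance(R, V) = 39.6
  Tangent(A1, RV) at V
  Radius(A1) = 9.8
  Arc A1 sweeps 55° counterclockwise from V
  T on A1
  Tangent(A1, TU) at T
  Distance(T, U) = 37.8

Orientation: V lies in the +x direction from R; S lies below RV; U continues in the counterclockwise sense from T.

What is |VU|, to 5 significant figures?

46.018

R is at the origin; R and V share the same y with |RV| = 39.6 and V on the +x side, so V = (39.600, 0.0000). The tangent condition forces SV to be normal to RV, so S = V + (0, -9.8) = (39.600, -9.8000). On A1, V sits at bearing 90° from S; a 55° counterclockwise sweep puts T at bearing 145°, so T = S + 9.8·(cos 145°, sin 145°) = (31.572, -4.1790). Since A1 is tangent to TU there, ST ⟂ TU, so TU runs along (−sin 145°, cos 145°); with |TU| = 37.8, U = (9.8911, -35.143). Then |VU| = |U − V| = 46.018.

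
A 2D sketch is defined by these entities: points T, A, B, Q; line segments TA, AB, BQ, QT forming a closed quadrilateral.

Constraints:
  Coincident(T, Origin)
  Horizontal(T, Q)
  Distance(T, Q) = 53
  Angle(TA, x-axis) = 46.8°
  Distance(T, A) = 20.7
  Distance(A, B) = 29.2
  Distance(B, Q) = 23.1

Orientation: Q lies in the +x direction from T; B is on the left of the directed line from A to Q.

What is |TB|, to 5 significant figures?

47.576

Checks: |AB| = 29.20 ✓; |BQ| = 23.10 ✓.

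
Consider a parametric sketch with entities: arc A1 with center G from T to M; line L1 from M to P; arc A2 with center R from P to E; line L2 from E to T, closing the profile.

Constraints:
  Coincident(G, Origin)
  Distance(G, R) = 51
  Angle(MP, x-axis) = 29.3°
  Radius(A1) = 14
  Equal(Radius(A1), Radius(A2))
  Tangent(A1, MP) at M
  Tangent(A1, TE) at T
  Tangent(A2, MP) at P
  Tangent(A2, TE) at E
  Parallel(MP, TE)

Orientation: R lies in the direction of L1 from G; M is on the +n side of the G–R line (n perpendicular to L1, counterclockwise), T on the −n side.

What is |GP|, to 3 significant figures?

52.9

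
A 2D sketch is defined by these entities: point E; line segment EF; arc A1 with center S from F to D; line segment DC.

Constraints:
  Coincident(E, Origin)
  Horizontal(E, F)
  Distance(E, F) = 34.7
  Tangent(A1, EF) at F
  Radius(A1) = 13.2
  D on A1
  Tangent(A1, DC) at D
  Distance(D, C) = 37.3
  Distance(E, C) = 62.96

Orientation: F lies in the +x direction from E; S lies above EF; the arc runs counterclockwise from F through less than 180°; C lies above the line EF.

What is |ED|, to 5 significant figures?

50.325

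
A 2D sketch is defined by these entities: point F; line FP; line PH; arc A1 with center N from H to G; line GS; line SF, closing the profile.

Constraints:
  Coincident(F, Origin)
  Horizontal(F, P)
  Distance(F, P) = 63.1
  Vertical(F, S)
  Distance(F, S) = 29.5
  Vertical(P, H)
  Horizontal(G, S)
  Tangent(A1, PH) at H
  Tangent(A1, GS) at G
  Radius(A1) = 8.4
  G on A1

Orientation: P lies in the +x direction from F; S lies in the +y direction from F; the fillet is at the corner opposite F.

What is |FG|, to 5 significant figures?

62.148

F is at the origin; FP is horizontal with |FP| = 63.1 and P on the +x side, so P = (63.100, 0.0000). FS is vertical with |FS| = 29.5 and S on the +y side, so S = (0.0000, 29.500). The virtual corner opposite F is at (63.100, 29.500). A1 meets PH tangentially, so NH is at right angles to PH and the tangent condition forces NG to be normal to GS, with radius 8.4, so the center N sits 8.4 in from both sides at N = (54.700, 21.100). That places the tangent points at H = (63.100, 21.100) on PH and G = (54.700, 29.500) on GS. Then |FG| = |G − F| = 62.148.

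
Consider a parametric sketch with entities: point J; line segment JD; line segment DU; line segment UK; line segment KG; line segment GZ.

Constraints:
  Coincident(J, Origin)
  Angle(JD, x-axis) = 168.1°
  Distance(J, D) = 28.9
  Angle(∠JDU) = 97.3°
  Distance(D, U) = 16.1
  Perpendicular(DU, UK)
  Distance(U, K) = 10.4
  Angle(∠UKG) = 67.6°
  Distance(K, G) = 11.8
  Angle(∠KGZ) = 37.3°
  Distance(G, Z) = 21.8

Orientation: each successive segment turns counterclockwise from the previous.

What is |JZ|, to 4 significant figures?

41.24

J is at the origin; JD runs at 168.1° with length 28.9, so D = (-28.28, 5.959). ∠JDU = 97.3° gives DU at -109.2° from the x-axis; with |DU| = 16.1, U = (-33.57, -9.245). DU is perpendicular to UK, so UK runs at -19.20°; with |UK| = 10.4, K = (-23.75, -12.67). ∠UKG = 67.6° gives KG at 93.20° from the x-axis; with |KG| = 11.8, G = (-24.41, -0.8838). ∠KGZ = 37.3° gives GZ at -124.1° from the x-axis; with |GZ| = 21.8, Z = (-36.63, -18.94). Then |JZ| = |Z − J| = 41.24.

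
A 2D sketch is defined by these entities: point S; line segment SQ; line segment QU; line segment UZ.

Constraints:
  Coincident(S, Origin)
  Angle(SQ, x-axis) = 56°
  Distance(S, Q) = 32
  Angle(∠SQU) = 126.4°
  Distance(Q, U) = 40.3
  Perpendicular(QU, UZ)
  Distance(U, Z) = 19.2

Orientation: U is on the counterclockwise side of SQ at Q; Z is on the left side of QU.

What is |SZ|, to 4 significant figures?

59.65

S is at the origin; SQ runs at 56.0° with length 32.0, so Q = 32.0·(cos 56.0°, sin 56.0°) = (17.89, 26.53). ∠SQU = 126.4°, so QU runs at 56.0° + (180° − 126.4°) = 109.6° from the x-axis; with |QU| = 40.3, U = Q + 40.3·(cos 109.6°, sin 109.6°) = (4.375, 64.49). QU is perpendicular to UZ; with |UZ| = 19.2 on the left of QU, Z = U + 19.2·(-0.9421, -0.3355) = (-13.71, 58.05). Then |SZ| = |Z − S| = 59.65.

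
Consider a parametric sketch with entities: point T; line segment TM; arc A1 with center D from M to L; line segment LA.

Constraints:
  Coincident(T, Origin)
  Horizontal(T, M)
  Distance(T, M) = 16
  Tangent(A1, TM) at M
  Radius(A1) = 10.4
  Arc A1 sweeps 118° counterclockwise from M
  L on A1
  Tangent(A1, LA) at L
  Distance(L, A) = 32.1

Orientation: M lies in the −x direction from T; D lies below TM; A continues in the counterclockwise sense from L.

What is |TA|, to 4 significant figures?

44.78

T is at the origin; TM is horizontal with |TM| = 16.0 and M on the −x side, so M = (-16.00, 0.000). A1 meets TM tangentially, so DM is at right angles to TM, so D = M + (0, -10.4) = (-16.00, -10.40). On A1, M sits at bearing 90° from D; a 118° counterclockwise sweep puts L at bearing 208°, so L = D + 10.4·(cos 208°, sin 208°) = (-25.18, -15.28). The tangent condition forces DL to be normal to LA, so LA runs along (−sin 208°, cos 208°); with |LA| = 32.1, A = (-10.11, -43.63). Then |TA| = |A − T| = 44.78.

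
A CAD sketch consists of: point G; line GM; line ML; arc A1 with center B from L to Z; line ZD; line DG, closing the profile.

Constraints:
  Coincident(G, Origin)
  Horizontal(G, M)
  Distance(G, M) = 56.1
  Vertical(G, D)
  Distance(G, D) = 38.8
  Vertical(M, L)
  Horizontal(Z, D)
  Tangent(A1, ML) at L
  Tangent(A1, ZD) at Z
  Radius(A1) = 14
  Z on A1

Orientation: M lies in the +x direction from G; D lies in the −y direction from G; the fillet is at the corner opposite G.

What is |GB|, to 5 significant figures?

48.862

G is at the origin; GM is horizontal with |GM| = 56.1 and M on the +x side, so M = (56.100, 0.0000). GD is vertical with |GD| = 38.8 and D on the −y side, so D = (0.0000, -38.800). The virtual corner opposite G is at (56.100, -38.800). Since A1 is tangent to ML there, BL ⟂ ML and tangency of A1 to ZD means the radius BZ is perpendicular to ZD, with radius 14.0, so the center B sits 14.0 in from both sides at B = (42.100, -24.800). Then |GB| = |B − G| = 48.862.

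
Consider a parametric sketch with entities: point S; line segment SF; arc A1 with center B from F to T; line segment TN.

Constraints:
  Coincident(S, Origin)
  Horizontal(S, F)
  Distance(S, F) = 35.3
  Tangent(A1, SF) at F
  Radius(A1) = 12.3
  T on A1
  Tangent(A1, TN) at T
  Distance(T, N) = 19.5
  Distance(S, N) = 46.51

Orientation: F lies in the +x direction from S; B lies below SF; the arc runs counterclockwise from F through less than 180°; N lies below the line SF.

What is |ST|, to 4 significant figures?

29.07

S is at the origin; SF is horizontal with |SF| = 35.3 and F on the +x side, so F = (35.30, 0.000). Tangency of A1 to SF means the radius BF is perpendicular to SF, so B = F + (0, -12.3) = (35.30, -12.30). Since BT ⟂ TN (tangency), |BN| = √(12.3² + 19.5²) = 23.06 regardless of where T sits on A1. So N lies on both circle(S, 46.51) and circle(B, 23.06); the below-SF intersection is N = (30.74, -34.90). T is the foot of the tangent from N: T = (23.80, -16.68).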